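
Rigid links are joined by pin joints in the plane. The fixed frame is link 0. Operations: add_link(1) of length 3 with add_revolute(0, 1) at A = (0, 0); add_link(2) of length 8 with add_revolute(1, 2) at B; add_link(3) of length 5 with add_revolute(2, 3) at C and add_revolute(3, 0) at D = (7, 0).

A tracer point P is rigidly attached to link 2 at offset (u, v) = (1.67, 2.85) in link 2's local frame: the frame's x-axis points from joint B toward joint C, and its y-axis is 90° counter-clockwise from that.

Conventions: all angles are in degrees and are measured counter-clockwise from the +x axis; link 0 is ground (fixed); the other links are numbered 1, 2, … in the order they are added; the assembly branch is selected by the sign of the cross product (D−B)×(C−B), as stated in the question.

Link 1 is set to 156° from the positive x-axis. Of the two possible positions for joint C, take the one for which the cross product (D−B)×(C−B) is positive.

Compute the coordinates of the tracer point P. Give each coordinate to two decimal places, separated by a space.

A=(0,0), D=(7.00,0)
B = A + 3.00·(cos156°, sin156°) = (-2.7406, 1.2202)
|BD| = 9.8168
circle(B,8.00) ∩ circle(D,5.00): a=6.8948, h=4.0573
  candidates: C₊=(4.6050,4.3891) cross=39.830; C₋=(3.5964,-3.6627) cross=-39.830
  branch + wants cross > 0 → take C=(4.6050,4.3891) (cross=39.830)
ex = (C−B)/|BC| = (0.9182,0.3961); ey = (-0.3961,0.9182)
P = B + 1.67·ex + 2.85·ey = (-2.3361,4.4986)

-2.34 4.50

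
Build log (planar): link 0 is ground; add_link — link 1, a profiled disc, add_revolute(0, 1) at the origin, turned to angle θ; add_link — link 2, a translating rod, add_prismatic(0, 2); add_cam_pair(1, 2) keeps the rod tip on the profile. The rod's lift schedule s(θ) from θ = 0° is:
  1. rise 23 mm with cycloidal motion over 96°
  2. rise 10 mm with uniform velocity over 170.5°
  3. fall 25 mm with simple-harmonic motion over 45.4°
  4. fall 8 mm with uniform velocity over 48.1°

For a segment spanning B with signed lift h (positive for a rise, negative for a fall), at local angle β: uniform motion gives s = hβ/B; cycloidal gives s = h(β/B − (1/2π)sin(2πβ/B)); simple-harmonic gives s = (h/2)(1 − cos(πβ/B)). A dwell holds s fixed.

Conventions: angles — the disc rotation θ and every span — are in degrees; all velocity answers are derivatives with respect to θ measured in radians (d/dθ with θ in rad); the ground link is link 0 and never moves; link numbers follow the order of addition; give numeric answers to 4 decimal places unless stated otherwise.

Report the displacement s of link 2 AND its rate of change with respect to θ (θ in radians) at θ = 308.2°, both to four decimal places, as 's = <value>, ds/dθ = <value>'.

seg 1 [0°–96°] cycloidal, h=23: full span → s += 23 → s = 23.0000
seg 2 [96°–266.5°] uniform, h=10: full span → s += 10 → s = 33.0000
seg 3 [266.5°–311.9°] simple-harmonic, h=-25: θ=308.2° here. β=41.7, B=45.4. -25/2·(1 − cos(π·0.9185)) = -24.5925 → s = 8.4075
velocity in seg [266.5°–311.9°] (simple-harmonic), θ in radians: β = 41.7° = 0.7278 rad, B = 45.4° = 0.7924 rad; ds/dθ = (πh/(2B)) sin(πβ/B) = (π·(-25)/(2·0.7924)) sin(π·0.9185) = -12.550676 mm/rad

s = 8.4075, ds/dθ = -12.5507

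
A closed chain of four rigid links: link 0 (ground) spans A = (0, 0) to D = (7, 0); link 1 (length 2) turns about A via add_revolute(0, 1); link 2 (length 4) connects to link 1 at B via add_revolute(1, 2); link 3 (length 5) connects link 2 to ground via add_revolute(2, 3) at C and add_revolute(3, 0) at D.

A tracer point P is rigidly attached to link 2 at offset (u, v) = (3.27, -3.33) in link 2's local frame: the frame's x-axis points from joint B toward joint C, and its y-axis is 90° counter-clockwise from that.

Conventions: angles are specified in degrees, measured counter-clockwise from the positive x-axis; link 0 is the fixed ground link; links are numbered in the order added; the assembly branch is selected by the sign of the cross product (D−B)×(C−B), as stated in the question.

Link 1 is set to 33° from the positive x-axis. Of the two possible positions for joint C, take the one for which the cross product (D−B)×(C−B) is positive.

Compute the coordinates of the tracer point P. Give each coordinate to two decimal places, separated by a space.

A=(0,0), D=(7.00,0)
B = A + 2.00·(cos33°, sin33°) = (1.6773, 1.0893)
|BD| = 5.4330
circle(B,4.00) ∩ circle(D,5.00): a=1.8882, h=3.5263
  candidates: C₊=(4.2342,4.1654) cross=19.158; C₋=(2.8202,-2.7440) cross=-19.158
  branch + wants cross > 0 → take C=(4.2342,4.1654) (cross=19.158)
ex = (C−B)/|BC| = (0.6392,0.7690); ey = (-0.7690,0.6392)
P = B + 3.27·ex + -3.33·ey = (6.3284,1.4754)

6.33 1.48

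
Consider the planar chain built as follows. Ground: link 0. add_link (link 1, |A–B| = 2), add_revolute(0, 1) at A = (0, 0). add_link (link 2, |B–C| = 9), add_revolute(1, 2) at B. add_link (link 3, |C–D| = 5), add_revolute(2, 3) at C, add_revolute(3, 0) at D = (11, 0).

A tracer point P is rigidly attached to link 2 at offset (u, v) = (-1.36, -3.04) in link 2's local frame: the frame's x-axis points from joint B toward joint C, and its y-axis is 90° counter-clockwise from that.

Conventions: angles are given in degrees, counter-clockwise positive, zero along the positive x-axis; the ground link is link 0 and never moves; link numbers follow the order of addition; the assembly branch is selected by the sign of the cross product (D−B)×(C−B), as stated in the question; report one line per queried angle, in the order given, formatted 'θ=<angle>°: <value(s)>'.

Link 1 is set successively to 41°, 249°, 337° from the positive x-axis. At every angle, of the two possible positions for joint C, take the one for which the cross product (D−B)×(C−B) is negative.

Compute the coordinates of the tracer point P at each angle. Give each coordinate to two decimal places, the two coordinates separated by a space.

A=(0,0), D=(11.00,0)
θ=41°: B = A + 2.00·(cos41°, sin41°) = (1.5094, 1.3121)
θ=41°: |BD| = 9.5809
θ=41°: circle(B,9.00) ∩ circle(D,5.00): a=7.7129, h=4.6380
θ=41°:   candidates: C₊=(9.7848,4.8501) cross=44.436; C₋=(8.5145,-4.3385) cross=-44.436
θ=41°:   branch - wants cross < 0 → take C=(8.5145,-4.3385) (cross=-44.436)
θ=41°: ex = (C−B)/|BC| = (0.7783,-0.6278); ey = (0.6278,0.7783)
θ=41°: P = B + -1.36·ex + -3.04·ey = (-1.4578,-0.2002)
θ=249°: B = A + 2.00·(cos249°, sin249°) = (-0.7167, -1.8672)
θ=249°: |BD| = 11.8646
θ=249°: circle(B,9.00) ∩ circle(D,5.00): a=8.2923, h=3.4984
θ=249°:   candidates: C₊=(6.9216,2.8926) cross=41.507; C₋=(8.0227,-4.0170) cross=-41.507
θ=249°:   branch - wants cross < 0 → take C=(8.0227,-4.0170) (cross=-41.507)
θ=249°: ex = (C−B)/|BC| = (0.9711,-0.2389); ey = (0.2389,0.9711)
θ=249°: P = B + -1.36·ex + -3.04·ey = (-2.7635,-4.4943)
θ=337°: B = A + 2.00·(cos337°, sin337°) = (1.8410, -0.7815)
θ=337°: |BD| = 9.1923
θ=337°: circle(B,9.00) ∩ circle(D,5.00): a=7.6422, h=4.7537
θ=337°:   candidates: C₊=(9.0514,4.6047) cross=43.697; C₋=(9.8596,-4.8682) cross=-43.697
θ=337°:   branch - wants cross < 0 → take C=(9.8596,-4.8682) (cross=-43.697)
θ=337°: ex = (C−B)/|BC| = (0.8910,-0.4541); ey = (0.4541,0.8910)
θ=337°: P = B + -1.36·ex + -3.04·ey = (-0.7511,-2.8724)

θ=41°: -1.46 -0.20
θ=249°: -2.76 -4.49
θ=337°: -0.75 -2.87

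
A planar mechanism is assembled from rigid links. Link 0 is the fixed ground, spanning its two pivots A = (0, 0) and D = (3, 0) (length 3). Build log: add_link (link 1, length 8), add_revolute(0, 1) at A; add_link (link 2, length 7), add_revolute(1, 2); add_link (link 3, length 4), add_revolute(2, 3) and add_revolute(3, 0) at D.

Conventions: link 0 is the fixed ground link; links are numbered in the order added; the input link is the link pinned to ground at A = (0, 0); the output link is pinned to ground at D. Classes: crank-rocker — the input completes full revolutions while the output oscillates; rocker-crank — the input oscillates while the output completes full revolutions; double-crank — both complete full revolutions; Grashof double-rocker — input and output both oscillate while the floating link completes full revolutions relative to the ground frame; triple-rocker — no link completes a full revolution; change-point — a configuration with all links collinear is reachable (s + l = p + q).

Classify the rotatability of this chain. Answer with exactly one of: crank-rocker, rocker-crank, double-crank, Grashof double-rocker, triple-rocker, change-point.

lengths: ground=3, input=8, coupler=7, output=4
sorted: s=3 (shortest), l=8 (longest), p+q=11
s + l = 11 vs p + q = 11
s + l = p + q → change-point (collinear configuration reachable)

change-point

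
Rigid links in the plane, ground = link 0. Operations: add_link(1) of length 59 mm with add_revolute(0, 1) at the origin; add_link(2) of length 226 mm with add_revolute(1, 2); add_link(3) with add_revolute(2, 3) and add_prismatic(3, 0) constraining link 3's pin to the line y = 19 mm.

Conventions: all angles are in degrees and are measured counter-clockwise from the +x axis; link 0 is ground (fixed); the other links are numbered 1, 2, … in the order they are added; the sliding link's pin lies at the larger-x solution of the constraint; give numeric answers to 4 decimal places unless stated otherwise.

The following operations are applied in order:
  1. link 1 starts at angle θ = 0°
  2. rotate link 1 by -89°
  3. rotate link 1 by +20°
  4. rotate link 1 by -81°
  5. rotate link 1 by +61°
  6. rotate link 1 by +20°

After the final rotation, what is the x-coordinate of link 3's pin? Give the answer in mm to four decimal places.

geometry: r = 59 mm, L = 226 mm, e = 19 mm; θ starts at 0°
rotate link 1 by -89°: θ ← 0° -89° = -89°
rotate link 1 by +20°: θ ← -89° +20° = -69°
rotate link 1 by -81°: θ ← -69° -81° = -150°
rotate link 1 by +61°: θ ← -150° +61° = -89°
rotate link 1 by +20°: θ ← -89° +20° = -69°
crank pin P = (r cos θ, r sin θ) = (21.143709, -55.081245)
h = r sin θ − e = -55.081245 − 19 = -74.081245
x = r cos θ + √(L² − h²) = 21.143709 + 213.513393 = 234.657102

234.6571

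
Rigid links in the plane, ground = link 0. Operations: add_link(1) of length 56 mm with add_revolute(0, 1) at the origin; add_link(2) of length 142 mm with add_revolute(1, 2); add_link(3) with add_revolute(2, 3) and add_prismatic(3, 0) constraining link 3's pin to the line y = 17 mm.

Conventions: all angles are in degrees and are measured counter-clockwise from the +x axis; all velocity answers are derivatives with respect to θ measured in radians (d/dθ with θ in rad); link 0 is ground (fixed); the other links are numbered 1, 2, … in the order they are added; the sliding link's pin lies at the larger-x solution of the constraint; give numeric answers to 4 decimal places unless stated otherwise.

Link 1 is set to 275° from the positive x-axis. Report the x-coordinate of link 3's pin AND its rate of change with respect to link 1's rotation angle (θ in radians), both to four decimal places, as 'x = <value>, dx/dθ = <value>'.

geometry: r = 56 mm, L = 142 mm, e = 17 mm
crank pin P = (r cos θ, r sin θ) = (4.880722, -55.786903)
h = r sin θ − e = -55.786903 − 17 = -72.786903
x = r cos θ + √(L² − h²) = 4.880722 + 121.926481 = 126.807202
dx/dθ = −r sin θ − h·r cos θ/√(L² − h²) (θ in radians; h = -72.786903) = 58.700566

x = 126.8072, dx/dθ = 58.7006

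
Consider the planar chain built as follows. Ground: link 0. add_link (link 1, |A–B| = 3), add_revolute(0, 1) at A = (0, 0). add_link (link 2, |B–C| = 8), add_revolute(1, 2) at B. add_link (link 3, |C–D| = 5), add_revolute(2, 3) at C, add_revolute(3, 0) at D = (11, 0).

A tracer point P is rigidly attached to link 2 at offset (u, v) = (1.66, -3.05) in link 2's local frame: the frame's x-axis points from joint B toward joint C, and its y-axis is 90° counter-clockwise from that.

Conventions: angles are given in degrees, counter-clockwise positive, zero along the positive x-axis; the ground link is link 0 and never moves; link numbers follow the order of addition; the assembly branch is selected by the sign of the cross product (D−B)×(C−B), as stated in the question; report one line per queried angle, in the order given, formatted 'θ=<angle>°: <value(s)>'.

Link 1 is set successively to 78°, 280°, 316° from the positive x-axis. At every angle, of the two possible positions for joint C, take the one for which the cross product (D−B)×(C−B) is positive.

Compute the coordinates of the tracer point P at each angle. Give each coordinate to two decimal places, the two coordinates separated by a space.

A=(0,0), D=(11.00,0)
θ=78°: B = A + 3.00·(cos78°, sin78°) = (0.6237, 2.9344)
θ=78°: |BD| = 10.7832
θ=78°: circle(B,8.00) ∩ circle(D,5.00): a=7.2000, h=3.4872
θ=78°:   candidates: C₊=(8.5010,4.3307) cross=37.603; C₋=(6.6030,-2.3805) cross=-37.603
θ=78°:   branch + wants cross > 0 → take C=(8.5010,4.3307) (cross=37.603)
θ=78°: ex = (C−B)/|BC| = (0.9847,0.1745); ey = (-0.1745,0.9847)
θ=78°: P = B + 1.66·ex + -3.05·ey = (2.7906,0.2210)
θ=280°: B = A + 3.00·(cos280°, sin280°) = (0.5209, -2.9544)
θ=280°: |BD| = 10.8876
θ=280°: circle(B,8.00) ∩ circle(D,5.00): a=7.2348, h=3.4143
θ=280°:   candidates: C₊=(6.5578,2.2950) cross=37.173; C₋=(8.4108,-4.2774) cross=-37.173
θ=280°:   branch + wants cross > 0 → take C=(6.5578,2.2950) (cross=37.173)
θ=280°: ex = (C−B)/|BC| = (0.7546,0.6562); ey = (-0.6562,0.7546)
θ=280°: P = B + 1.66·ex + -3.05·ey = (3.7749,-4.1667)
θ=316°: B = A + 3.00·(cos316°, sin316°) = (2.1580, -2.0840)
θ=316°: |BD| = 9.0842
θ=316°: circle(B,8.00) ∩ circle(D,5.00): a=6.6887, h=4.3888
θ=316°:   candidates: C₊=(7.6615,3.7222) cross=39.869; C₋=(9.6751,-4.8213) cross=-39.869
θ=316°:   branch + wants cross > 0 → take C=(7.6615,3.7222) (cross=39.869)
θ=316°: ex = (C−B)/|BC| = (0.6879,0.7258); ey = (-0.7258,0.6879)
θ=316°: P = B + 1.66·ex + -3.05·ey = (5.5136,-2.9774)

θ=78°: 2.79 0.22
θ=280°: 3.77 -4.17
θ=316°: 5.51 -2.98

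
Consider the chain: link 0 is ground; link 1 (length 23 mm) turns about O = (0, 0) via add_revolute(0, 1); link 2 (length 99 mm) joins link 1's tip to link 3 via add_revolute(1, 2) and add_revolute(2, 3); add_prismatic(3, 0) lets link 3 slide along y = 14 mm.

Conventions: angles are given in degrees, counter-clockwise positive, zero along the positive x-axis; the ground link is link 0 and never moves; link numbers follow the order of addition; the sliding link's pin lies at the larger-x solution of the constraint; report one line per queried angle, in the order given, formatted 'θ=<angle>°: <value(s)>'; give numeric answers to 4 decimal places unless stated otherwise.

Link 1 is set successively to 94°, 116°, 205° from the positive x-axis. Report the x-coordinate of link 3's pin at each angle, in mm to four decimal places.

geometry: r = 23 mm, L = 99 mm, e = 14 mm
θ=94°: crank pin P = (r cos θ, r sin θ) = (-1.604399, 22.943973)
θ=94°: h = r sin θ − e = 22.943973 − 14 = 8.943973
θ=94°: x = r cos θ + √(L² − h²) = -1.604399 + 98.595159 = 96.990760
θ=116°: crank pin P = (r cos θ, r sin θ) = (-10.082536, 20.672263)
θ=116°: h = r sin θ − e = 20.672263 − 14 = 6.672263
θ=116°: x = r cos θ + √(L² − h²) = -10.082536 + 98.774900 = 88.692364
θ=205°: crank pin P = (r cos θ, r sin θ) = (-20.845079, -9.720220)
θ=205°: h = r sin θ − e = -9.720220 − 14 = -23.720220
θ=205°: x = r cos θ + √(L² − h²) = -20.845079 + 96.116342 = 75.271263

θ=94°: 96.9908
θ=116°: 88.6924
θ=205°: 75.2713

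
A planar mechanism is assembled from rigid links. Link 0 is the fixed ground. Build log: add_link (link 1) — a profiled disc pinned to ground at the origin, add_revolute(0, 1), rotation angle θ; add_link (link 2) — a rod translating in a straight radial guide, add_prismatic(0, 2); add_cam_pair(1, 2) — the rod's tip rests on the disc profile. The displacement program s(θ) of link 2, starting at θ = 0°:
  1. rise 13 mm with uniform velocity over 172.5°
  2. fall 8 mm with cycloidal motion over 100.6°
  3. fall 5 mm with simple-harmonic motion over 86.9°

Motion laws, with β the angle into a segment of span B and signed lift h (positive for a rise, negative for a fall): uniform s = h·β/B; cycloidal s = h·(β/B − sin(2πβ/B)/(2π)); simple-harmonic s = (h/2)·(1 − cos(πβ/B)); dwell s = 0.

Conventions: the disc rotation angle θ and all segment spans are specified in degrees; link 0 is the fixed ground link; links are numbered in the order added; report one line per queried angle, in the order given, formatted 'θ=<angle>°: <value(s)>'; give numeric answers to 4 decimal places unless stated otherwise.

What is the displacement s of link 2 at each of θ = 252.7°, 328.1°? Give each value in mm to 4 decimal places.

seg 1 [0°–172.5°] uniform, h=13: full span → s += 13 → s = 13.0000
seg 2 [172.5°–273.1°] cycloidal, h=-8: θ=252.7° here. β=80.2, B=100.6. -8·(0.7972 − sin(2π·0.7972)/(2π)) = -7.5954 → s = 5.4046
seg 2 [172.5°–273.1°] cycloidal, h=-8: full span → s += -8 → s = 5.0000
seg 3 [273.1°–360°] simple-harmonic, h=-5: θ=328.1° here. β=55, B=86.9. -5/2·(1 − cos(π·0.6329)) = -3.5138 → s = 1.4862

θ=252.7°: 5.4046
θ=328.1°: 1.4862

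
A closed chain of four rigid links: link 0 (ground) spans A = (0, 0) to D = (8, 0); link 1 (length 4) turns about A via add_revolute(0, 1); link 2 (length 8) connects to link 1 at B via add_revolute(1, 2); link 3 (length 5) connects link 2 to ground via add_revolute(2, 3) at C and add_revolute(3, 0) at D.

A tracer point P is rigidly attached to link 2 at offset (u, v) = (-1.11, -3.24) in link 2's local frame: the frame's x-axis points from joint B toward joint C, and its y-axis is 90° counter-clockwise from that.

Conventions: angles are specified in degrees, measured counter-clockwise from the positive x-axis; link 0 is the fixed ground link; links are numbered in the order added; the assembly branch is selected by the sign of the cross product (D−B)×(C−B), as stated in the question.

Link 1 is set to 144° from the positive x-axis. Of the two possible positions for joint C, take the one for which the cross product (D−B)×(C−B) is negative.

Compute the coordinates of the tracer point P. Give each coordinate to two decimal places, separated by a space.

A=(0,0), D=(8.00,0)
B = A + 4.00·(cos144°, sin144°) = (-3.2361, 2.3511)
|BD| = 11.4794
circle(B,8.00) ∩ circle(D,5.00): a=7.4384, h=2.9445
  candidates: C₊=(4.6477,3.7098) cross=33.801; C₋=(3.4416,-2.0544) cross=-33.801
  branch - wants cross < 0 → take C=(3.4416,-2.0544) (cross=-33.801)
ex = (C−B)/|BC| = (0.8347,-0.5507); ey = (0.5507,0.8347)
P = B + -1.11·ex + -3.24·ey = (-5.9469,0.2580)

-5.95 0.26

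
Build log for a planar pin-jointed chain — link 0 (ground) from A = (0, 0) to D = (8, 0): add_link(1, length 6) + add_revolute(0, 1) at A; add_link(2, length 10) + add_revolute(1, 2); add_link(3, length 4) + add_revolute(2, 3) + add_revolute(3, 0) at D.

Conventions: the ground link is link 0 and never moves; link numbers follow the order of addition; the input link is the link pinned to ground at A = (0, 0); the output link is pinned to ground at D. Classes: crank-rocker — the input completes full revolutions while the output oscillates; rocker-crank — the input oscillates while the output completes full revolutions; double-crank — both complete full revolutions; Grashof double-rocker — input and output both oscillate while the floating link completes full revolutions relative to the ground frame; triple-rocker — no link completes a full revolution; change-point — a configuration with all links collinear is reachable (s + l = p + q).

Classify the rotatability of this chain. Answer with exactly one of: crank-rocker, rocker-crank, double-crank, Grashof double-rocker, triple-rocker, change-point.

lengths: ground=8, input=6, coupler=10, output=4
sorted: s=4 (shortest), l=10 (longest), p+q=14
s + l = 14 vs p + q = 14
s + l = p + q → change-point (collinear configuration reachable)

change-point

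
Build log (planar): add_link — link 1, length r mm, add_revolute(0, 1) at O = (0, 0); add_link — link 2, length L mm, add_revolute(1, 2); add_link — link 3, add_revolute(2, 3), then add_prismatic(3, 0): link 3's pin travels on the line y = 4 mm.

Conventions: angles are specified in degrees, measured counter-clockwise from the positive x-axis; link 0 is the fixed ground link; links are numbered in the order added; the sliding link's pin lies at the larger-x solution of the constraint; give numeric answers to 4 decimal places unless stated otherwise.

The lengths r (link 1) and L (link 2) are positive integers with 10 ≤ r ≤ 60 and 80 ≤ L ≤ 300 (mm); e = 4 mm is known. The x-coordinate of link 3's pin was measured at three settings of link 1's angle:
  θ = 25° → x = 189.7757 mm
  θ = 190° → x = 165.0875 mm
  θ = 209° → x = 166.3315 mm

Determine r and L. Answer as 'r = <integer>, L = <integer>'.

constraint per measurement: (x − r cos θ)² + (r sin θ − e)² = L²
subtracting the θ₁ and θ₂ equations cancels the r² and L² terms:
r = (x₁² − x₂²) / (2[(x₁cos θ₁ + e sin θ₁) − (x₂cos θ₂ + e sin θ₂)]) = 13.0000 → r = 13
L² = (x₁ − r cos θ₁)² + (r sin θ₁ − e)² = 31683.9889 → L = 178.0000 → L = 178
check at θ₃=209°: x = 166.3315 (printed 166.3315) ✓

r = 13, L = 178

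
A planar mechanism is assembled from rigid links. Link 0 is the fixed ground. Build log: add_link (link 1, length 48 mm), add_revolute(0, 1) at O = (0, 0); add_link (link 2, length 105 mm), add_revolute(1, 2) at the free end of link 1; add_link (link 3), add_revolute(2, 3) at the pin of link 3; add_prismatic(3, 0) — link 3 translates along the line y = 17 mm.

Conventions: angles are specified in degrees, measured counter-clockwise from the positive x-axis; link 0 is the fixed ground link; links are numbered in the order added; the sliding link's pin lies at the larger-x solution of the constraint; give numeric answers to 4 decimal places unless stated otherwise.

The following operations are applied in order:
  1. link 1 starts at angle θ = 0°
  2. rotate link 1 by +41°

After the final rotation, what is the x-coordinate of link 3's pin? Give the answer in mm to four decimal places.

geometry: r = 48 mm, L = 105 mm, e = 17 mm; θ starts at 0°
rotate link 1 by +41°: θ ← 0° +41° = 41°
crank pin P = (r cos θ, r sin θ) = (36.226060, 31.490833)
h = r sin θ − e = 31.490833 − 17 = 14.490833
x = r cos θ + √(L² − h²) = 36.226060 + 103.995268 = 140.221328

140.2213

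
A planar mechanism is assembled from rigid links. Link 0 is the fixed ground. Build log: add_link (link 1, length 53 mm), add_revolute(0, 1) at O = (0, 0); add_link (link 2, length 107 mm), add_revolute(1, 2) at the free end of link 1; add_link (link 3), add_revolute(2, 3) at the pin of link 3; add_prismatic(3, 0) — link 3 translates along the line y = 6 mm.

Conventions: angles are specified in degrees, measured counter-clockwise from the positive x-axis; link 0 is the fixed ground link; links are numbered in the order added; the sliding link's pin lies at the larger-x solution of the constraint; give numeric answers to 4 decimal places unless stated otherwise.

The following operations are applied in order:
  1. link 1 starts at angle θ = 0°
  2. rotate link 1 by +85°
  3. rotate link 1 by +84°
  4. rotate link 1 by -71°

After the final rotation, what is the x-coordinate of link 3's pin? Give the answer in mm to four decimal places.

geometry: r = 53 mm, L = 107 mm, e = 6 mm; θ starts at 0°
rotate link 1 by +85°: θ ← 0° +85° = 85°
rotate link 1 by +84°: θ ← 85° +84° = 169°
rotate link 1 by -71°: θ ← 169° -71° = 98°
crank pin P = (r cos θ, r sin θ) = (-7.376174, 52.484208)
h = r sin θ − e = 52.484208 − 6 = 46.484208
x = r cos θ + √(L² − h²) = -7.376174 + 96.375404 = 88.999229

88.9992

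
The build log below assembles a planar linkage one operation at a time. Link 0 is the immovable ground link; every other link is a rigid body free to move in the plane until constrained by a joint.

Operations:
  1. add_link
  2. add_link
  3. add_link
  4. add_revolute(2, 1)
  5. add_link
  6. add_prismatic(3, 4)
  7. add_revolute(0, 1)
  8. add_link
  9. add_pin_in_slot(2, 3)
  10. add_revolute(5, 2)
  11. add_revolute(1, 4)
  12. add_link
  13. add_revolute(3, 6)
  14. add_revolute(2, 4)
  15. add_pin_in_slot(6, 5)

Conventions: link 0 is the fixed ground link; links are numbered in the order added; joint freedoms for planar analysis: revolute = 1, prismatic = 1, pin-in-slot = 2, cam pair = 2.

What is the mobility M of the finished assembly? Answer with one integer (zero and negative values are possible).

L=1 J1=0 J2=0
add link → L=2 J1=0 J2=0
add link → L=3 J1=0 J2=0
add link → L=4 J1=0 J2=0
R@2,1 dof=1 J1 → L=4 J1=1 J2=0
add link → L=5 J1=1 J2=0
P@3,4 dof=1 J1 → L=5 J1=2 J2=0
R@0,1 dof=1 J1 → L=5 J1=3 J2=0
add link → L=6 J1=3 J2=0
PS@2,3 dof=2 J2 → L=6 J1=3 J2=1
R@5,2 dof=1 J1 → L=6 J1=4 J2=1
R@1,4 dof=1 J1 → L=6 J1=5 J2=1
add link → L=7 J1=5 J2=1
R@3,6 dof=1 J1 → L=7 J1=6 J2=1
R@2,4 dof=1 J1 → L=7 J1=7 J2=1
PS@6,5 dof=2 J2 → L=7 J1=7 J2=2
M=3(L−1)−2J1−J2=3·6−2·7−2=2

M = 2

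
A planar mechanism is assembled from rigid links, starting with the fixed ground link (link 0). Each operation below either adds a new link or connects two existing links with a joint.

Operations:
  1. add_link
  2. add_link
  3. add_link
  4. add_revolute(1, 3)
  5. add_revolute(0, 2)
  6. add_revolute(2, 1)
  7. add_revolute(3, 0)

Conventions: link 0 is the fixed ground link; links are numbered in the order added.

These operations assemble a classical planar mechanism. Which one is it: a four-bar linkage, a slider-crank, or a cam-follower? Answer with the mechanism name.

links: 4 (incl. ground); joints: 4 revolute, 0 prismatic, 0 higher (cam) pair, forming one closed loop
4 links in a single 4R loop → four-bar linkage

four-bar linkage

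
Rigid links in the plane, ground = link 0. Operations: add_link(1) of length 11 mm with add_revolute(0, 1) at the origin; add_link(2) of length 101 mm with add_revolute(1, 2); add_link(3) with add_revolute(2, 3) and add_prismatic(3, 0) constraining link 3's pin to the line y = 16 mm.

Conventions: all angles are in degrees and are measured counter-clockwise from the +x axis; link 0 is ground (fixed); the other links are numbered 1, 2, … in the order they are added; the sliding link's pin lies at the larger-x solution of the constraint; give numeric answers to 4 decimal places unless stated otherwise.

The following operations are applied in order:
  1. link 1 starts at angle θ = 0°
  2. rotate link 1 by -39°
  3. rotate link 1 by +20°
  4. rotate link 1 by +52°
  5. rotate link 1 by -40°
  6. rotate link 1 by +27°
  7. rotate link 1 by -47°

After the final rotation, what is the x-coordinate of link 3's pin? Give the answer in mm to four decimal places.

geometry: r = 11 mm, L = 101 mm, e = 16 mm; θ starts at 0°
rotate link 1 by -39°: θ ← 0° -39° = -39°
rotate link 1 by +20°: θ ← -39° +20° = -19°
rotate link 1 by +52°: θ ← -19° +52° = 33°
rotate link 1 by -40°: θ ← 33° -40° = -7°
rotate link 1 by +27°: θ ← -7° +27° = 20°
rotate link 1 by -47°: θ ← 20° -47° = -27°
crank pin P = (r cos θ, r sin θ) = (9.801072, -4.993895)
h = r sin θ − e = -4.993895 − 16 = -20.993895
x = r cos θ + √(L² − h²) = 9.801072 + 98.794010 = 108.595081

108.5951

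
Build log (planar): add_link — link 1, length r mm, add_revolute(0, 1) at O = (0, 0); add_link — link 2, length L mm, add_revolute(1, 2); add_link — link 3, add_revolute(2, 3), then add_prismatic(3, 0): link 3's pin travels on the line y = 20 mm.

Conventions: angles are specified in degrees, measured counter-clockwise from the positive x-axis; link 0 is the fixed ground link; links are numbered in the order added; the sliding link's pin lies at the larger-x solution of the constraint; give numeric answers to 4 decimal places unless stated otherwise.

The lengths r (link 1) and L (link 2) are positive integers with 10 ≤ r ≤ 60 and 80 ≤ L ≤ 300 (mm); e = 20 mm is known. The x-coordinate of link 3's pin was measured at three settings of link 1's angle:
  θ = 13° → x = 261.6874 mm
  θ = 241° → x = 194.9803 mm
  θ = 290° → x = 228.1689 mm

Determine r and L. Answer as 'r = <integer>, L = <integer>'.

constraint per measurement: (x − r cos θ)² + (r sin θ − e)² = L²
subtracting the θ₁ and θ₂ equations cancels the r² and L² terms:
r = (x₁² − x₂²) / (2[(x₁cos θ₁ + e sin θ₁) − (x₂cos θ₂ + e sin θ₂)]) = 41.0000 → r = 41
L² = (x₁ − r cos θ₁)² + (r sin θ₁ − e)² = 49283.9853 → L = 222.0000 → L = 222
check at θ₃=290°: x = 228.1689 (printed 228.1689) ✓

r = 41, L = 222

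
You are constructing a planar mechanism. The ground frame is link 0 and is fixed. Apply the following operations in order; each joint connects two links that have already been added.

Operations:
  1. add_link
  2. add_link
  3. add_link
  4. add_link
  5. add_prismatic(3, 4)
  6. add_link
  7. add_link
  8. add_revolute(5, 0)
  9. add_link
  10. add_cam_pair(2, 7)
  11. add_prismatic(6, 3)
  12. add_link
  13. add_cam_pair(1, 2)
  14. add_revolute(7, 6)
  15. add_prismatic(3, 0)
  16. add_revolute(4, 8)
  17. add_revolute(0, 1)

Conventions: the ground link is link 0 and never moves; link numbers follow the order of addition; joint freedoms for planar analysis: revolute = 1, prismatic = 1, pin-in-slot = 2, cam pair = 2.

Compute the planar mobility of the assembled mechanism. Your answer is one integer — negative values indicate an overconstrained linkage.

(L,J1,J2)=(1,0,0); link0 fixed
link1: (2,0,0)
link2: (3,0,0)
link3: (4,0,0)
link4: (5,0,0)
P 3-4 [J1]: (5,1,0)
link5: (6,1,0)
link6: (7,1,0)
R 5-0 [J1]: (7,2,0)
link7: (8,2,0)
C 2-7 [J2]: (8,2,1)
P 6-3 [J1]: (8,3,1)
link8: (9,3,1)
C 1-2 [J2]: (9,3,2)
R 7-6 [J1]: (9,4,2)
P 3-0 [J1]: (9,5,2)
R 4-8 [J1]: (9,6,2)
R 0-1 [J1]: (9,7,2)
Grübler: 3·8 − 2·7 − 2 = 8

M = 8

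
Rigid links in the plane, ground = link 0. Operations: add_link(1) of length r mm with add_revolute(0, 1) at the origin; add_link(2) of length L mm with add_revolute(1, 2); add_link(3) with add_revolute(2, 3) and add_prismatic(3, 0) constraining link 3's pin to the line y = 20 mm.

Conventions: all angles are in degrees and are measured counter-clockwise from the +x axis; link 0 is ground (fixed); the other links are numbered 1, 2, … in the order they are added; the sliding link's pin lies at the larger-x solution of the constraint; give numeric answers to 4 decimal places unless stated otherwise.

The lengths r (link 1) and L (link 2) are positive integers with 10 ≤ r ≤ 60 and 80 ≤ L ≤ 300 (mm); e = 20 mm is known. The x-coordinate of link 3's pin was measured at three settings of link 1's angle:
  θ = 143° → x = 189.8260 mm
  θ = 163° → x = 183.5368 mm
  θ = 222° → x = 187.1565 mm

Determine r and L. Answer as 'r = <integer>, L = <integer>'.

constraint per measurement: (x − r cos θ)² + (r sin θ − e)² = L²
subtracting the θ₁ and θ₂ equations cancels the r² and L² terms:
r = (x₁² − x₂²) / (2[(x₁cos θ₁ + e sin θ₁) − (x₂cos θ₂ + e sin θ₂)]) = 39.0004 → r = 39
L² = (x₁ − r cos θ₁)² + (r sin θ₁ − e)² = 48841.0180 → L = 221.0000 → L = 221
check at θ₃=222°: x = 187.1565 (printed 187.1565) ✓

r = 39, L = 221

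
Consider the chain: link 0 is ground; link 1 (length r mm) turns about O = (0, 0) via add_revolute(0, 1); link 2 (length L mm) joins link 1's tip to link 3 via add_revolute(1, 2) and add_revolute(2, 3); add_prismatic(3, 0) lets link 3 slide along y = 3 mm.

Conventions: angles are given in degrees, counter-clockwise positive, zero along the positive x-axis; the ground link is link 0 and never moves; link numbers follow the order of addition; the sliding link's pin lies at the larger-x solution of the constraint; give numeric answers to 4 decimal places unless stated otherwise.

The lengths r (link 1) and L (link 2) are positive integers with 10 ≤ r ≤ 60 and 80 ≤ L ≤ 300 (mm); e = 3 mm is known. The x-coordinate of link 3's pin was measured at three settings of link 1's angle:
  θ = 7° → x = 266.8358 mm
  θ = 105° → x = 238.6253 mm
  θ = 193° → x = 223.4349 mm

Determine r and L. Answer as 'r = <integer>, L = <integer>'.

constraint per measurement: (x − r cos θ)² + (r sin θ − e)² = L²
subtracting the θ₁ and θ₂ equations cancels the r² and L² terms:
r = (x₁² − x₂²) / (2[(x₁cos θ₁ + e sin θ₁) − (x₂cos θ₂ + e sin θ₂)]) = 22.0000 → r = 22
L² = (x₁ − r cos θ₁)² + (r sin θ₁ − e)² = 60024.9962 → L = 245.0000 → L = 245
check at θ₃=193°: x = 223.4349 (printed 223.4349) ✓

r = 22, L = 245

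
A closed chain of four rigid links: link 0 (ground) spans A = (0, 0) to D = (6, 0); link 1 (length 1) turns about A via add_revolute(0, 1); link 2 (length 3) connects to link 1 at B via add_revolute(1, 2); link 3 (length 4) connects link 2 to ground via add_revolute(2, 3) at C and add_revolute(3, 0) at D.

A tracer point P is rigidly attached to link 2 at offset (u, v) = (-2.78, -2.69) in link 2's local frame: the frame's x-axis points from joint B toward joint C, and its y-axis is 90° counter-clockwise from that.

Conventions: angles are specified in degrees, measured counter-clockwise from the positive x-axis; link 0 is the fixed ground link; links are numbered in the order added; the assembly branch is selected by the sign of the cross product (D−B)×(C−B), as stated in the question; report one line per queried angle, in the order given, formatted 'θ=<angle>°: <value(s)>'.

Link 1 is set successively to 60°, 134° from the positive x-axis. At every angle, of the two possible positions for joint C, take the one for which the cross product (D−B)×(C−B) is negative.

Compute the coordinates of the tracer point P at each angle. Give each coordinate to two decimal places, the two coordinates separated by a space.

A=(0,0), D=(6.00,0)
θ=60°: B = A + 1.00·(cos60°, sin60°) = (0.5000, 0.8660)
θ=60°: |BD| = 5.5678
θ=60°: circle(B,3.00) ∩ circle(D,4.00): a=2.1553, h=2.0868
θ=60°:   candidates: C₊=(2.9536,2.5922) cross=11.619; C₋=(2.3044,-1.5306) cross=-11.619
θ=60°:   branch - wants cross < 0 → take C=(2.3044,-1.5306) (cross=-11.619)
θ=60°: ex = (C−B)/|BC| = (0.6015,-0.7989); ey = (0.7989,0.6015)
θ=60°: P = B + -2.78·ex + -2.69·ey = (-3.3211,1.4689)
θ=134°: B = A + 1.00·(cos134°, sin134°) = (-0.6947, 0.7193)
θ=134°: |BD| = 6.7332
θ=134°: circle(B,3.00) ∩ circle(D,4.00): a=2.8468, h=0.9465
θ=134°:   candidates: C₊=(2.2369,1.3563) cross=6.373; C₋=(2.0347,-0.5259) cross=-6.373
θ=134°:   branch - wants cross < 0 → take C=(2.0347,-0.5259) (cross=-6.373)
θ=134°: ex = (C−B)/|BC| = (0.9098,-0.4151); ey = (0.4151,0.9098)
θ=134°: P = B + -2.78·ex + -2.69·ey = (-4.3404,-0.5741)

θ=60°: -3.32 1.47
θ=134°: -4.34 -0.57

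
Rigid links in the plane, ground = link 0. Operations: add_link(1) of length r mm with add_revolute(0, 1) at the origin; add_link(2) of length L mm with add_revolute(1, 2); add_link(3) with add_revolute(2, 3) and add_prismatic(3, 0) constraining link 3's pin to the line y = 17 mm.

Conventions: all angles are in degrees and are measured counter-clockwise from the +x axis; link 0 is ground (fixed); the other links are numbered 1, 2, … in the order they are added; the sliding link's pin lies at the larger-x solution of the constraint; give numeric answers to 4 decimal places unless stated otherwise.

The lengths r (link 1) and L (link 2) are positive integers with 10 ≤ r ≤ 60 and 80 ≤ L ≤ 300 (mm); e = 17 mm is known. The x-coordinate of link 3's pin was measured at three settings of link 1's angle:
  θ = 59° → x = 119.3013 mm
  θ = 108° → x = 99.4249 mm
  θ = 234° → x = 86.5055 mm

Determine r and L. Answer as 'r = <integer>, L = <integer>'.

constraint per measurement: (x − r cos θ)² + (r sin θ − e)² = L²
subtracting the θ₁ and θ₂ equations cancels the r² and L² terms:
r = (x₁² − x₂²) / (2[(x₁cos θ₁ + e sin θ₁) − (x₂cos θ₂ + e sin θ₂)]) = 24.0000 → r = 24
L² = (x₁ − r cos θ₁)² + (r sin θ₁ − e)² = 11449.0055 → L = 107.0000 → L = 107
check at θ₃=234°: x = 86.5055 (printed 86.5055) ✓

r = 24, L = 107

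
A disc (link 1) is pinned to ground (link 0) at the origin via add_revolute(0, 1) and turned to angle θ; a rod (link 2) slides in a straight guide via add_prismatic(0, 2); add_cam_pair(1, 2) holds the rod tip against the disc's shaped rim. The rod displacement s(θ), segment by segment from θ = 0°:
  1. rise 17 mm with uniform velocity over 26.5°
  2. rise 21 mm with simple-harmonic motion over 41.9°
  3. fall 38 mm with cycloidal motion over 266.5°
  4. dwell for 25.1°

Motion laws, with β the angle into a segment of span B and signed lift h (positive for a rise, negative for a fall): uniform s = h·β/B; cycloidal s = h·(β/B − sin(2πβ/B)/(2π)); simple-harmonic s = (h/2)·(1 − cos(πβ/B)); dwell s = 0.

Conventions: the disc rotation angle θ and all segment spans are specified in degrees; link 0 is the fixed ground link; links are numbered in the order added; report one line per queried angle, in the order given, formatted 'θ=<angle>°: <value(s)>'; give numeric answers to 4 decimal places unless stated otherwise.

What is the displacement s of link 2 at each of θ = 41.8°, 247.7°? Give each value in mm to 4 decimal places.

segment 1 (0° to 26.5°, uniform, h = 17) is passed completely: s = 0.0000 + (17) = 17.0000
θ = 41.8° falls in segment 2 (26.5° to 68.4°, simple-harmonic, h = 21): β = 41.8 − 26.5 = 15.3°, B = 41.9°; Δs = 21/2·(1 − cos(π·0.3652)) = 6.1838; s = 17.0000 + 6.1838 = 23.1838
segment 2 (26.5° to 68.4°, simple-harmonic, h = 21) is passed completely: s = 17.0000 + (21) = 38.0000
θ = 247.7° falls in segment 3 (68.4° to 334.9°, cycloidal, h = -38): β = 247.7 − 68.4 = 179.3°, B = 266.5°; Δs = -38·(0.6728 − sin(2π·0.6728)/(2π)) = -30.9164; s = 38.0000 − 30.9164 = 7.0836

θ=41.8°: 23.1838
θ=247.7°: 7.0836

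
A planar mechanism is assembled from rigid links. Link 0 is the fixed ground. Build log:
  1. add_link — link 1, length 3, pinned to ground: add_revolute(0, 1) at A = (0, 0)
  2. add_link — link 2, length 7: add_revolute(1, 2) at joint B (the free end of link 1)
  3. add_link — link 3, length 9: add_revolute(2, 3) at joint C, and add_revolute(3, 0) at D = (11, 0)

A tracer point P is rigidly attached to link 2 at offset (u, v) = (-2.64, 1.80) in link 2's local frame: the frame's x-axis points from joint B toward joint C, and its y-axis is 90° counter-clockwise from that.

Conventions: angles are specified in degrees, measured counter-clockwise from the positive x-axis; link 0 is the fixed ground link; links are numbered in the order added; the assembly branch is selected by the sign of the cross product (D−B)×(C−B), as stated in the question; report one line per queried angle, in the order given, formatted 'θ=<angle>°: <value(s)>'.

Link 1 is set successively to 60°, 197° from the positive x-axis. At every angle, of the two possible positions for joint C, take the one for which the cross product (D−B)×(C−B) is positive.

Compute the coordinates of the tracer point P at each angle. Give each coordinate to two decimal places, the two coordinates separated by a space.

A=(0,0), D=(11.00,0)
θ=60°: B = A + 3.00·(cos60°, sin60°) = (1.5000, 2.5981)
θ=60°: |BD| = 9.8489
θ=60°: circle(B,7.00) ∩ circle(D,9.00): a=3.2999, h=6.1734
θ=60°:   candidates: C₊=(6.3115,7.6823) cross=60.801; C₋=(3.0545,-4.2271) cross=-60.801
θ=60°:   branch + wants cross > 0 → take C=(6.3115,7.6823) (cross=60.801)
θ=60°: ex = (C−B)/|BC| = (0.6874,0.7263); ey = (-0.7263,0.6874)
θ=60°: P = B + -2.64·ex + 1.80·ey = (-1.6220,1.9178)
θ=197°: B = A + 3.00·(cos197°, sin197°) = (-2.8689, -0.8771)
θ=197°: |BD| = 13.8966
θ=197°: circle(B,7.00) ∩ circle(D,9.00): a=5.7970, h=3.9237
θ=197°:   candidates: C₊=(2.6688,3.4046) cross=54.526; C₋=(3.1641,-4.4271) cross=-54.526
θ=197°:   branch + wants cross > 0 → take C=(2.6688,3.4046) (cross=54.526)
θ=197°: ex = (C−B)/|BC| = (0.7911,0.6117); ey = (-0.6117,0.7911)
θ=197°: P = B + -2.64·ex + 1.80·ey = (-6.0585,-1.0680)

θ=60°: -1.62 1.92
θ=197°: -6.06 -1.07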